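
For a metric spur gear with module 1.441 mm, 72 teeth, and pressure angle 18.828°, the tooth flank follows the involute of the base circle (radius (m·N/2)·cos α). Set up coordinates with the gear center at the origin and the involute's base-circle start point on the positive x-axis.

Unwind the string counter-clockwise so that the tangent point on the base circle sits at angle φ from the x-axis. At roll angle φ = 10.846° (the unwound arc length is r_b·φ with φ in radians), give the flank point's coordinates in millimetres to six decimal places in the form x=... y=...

x=49.972062 y=0.110623

pitch radius r_p = m·N/2 = 1.441·72/2 = 51.876000
base radius r_b = r_p·cos α = 51.876000·cos 18.828° = 49.100201
roll angle φ = 10.846° = 0.18929841 rad
x = r_b·(cos φ + φ·sin φ) = 49.100201·(0.98213649 + 0.18929841·0.18816988) = 49.972062
y = r_b·(sin φ − φ·cos φ) = 49.100201·(0.18816988 − 0.18929841·0.98213649) = 0.110623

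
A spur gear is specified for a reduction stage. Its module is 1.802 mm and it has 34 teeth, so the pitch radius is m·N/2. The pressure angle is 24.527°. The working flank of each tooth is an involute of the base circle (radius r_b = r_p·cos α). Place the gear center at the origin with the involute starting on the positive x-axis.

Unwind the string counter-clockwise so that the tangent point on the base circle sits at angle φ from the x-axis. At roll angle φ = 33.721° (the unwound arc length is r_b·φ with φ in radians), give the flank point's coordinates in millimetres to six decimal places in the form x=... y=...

x=32.286555 y=1.829056

pitch radius r_p = m·N/2 = 1.802·34/2 = 30.634000
base radius r_b = r_p·cos α = 30.634000·cos 24.527° = 27.869764
roll angle φ = 33.721° = 0.58854248 rad
x = r_b·(cos φ + φ·sin φ) = 27.869764·(0.83175071 + 0.58854248·0.55514932) = 32.286555
y = r_b·(sin φ − φ·cos φ) = 27.869764·(0.55514932 − 0.58854248·0.83175071) = 1.829056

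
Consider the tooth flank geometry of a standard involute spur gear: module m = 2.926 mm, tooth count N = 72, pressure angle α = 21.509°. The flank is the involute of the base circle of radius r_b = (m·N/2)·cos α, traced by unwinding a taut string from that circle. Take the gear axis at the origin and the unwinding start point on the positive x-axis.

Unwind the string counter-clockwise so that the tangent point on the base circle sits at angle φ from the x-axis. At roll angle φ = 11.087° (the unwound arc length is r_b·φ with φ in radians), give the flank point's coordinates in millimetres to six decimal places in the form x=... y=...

pitch radius r_p = m·N/2 = 2.926·72/2 = 105.336000
base radius r_b = r_p·cos α = 105.336000·cos 21.509° = 98.000400
roll angle φ = 11.087° = 0.19350465 rad
x = r_b·(cos φ + φ·sin φ) = 98.000400·(0.98133632 + 0.19350465·0.19229931) = 99.818026
y = r_b·(sin φ − φ·cos φ) = 98.000400·(0.19229931 − 0.19350465·0.98133632) = 0.235805

x=99.818026 y=0.235805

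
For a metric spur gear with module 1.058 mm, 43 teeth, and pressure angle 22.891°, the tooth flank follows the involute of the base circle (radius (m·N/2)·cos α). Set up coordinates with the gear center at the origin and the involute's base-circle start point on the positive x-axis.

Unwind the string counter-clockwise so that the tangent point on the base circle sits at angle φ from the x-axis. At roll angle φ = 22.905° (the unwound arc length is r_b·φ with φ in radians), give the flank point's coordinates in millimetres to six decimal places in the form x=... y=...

x=22.563785 y=0.439183

pitch radius r_p = m·N/2 = 1.058·43/2 = 22.747000
base radius r_b = r_p·cos α = 22.747000·cos 22.891° = 20.955595
roll angle φ = 22.905° = 0.39976767 rad
x = r_b·(cos φ + φ·sin φ) = 20.955595·(0.92115144 + 0.39976767·0.38920434) = 22.563785
y = r_b·(sin φ − φ·cos φ) = 20.955595·(0.38920434 − 0.39976767·0.92115144) = 0.439183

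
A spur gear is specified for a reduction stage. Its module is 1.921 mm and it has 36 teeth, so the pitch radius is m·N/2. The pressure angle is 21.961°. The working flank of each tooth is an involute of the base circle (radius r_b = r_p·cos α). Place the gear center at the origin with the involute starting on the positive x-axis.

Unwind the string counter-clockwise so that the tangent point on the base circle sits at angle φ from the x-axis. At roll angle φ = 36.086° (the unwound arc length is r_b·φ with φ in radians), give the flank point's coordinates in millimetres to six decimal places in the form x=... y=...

pitch radius r_p = m·N/2 = 1.921·36/2 = 34.578000
base radius r_b = r_p·cos α = 34.578000·cos 21.961° = 32.068973
roll angle φ = 36.086° = 0.62981951 rad
x = r_b·(cos φ + φ·sin φ) = 32.068973·(0.80813383 + 0.62981951·0.58899891) = 37.812424
y = r_b·(sin φ − φ·cos φ) = 32.068973·(0.58899891 − 0.62981951·0.80813383) = 2.566174

x=37.812424 y=2.566174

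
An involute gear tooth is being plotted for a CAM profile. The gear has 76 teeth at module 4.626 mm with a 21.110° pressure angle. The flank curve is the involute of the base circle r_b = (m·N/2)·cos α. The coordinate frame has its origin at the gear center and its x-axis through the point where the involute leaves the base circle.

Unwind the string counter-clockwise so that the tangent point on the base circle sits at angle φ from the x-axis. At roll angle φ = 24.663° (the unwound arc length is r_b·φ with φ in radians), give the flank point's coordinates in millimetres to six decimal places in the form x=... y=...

pitch radius r_p = m·N/2 = 4.626·76/2 = 175.788000
base radius r_b = r_p·cos α = 175.788000·cos 21.110° = 163.990988
roll angle φ = 24.663° = 0.43045055 rad
x = r_b·(cos φ + φ·sin φ) = 163.990988·(0.90877783 + 0.43045055·0.41728030) = 178.487197
y = r_b·(sin φ − φ·cos φ) = 163.990988·(0.41728030 − 0.43045055·0.90877783) = 4.279570

x=178.487197 y=4.279570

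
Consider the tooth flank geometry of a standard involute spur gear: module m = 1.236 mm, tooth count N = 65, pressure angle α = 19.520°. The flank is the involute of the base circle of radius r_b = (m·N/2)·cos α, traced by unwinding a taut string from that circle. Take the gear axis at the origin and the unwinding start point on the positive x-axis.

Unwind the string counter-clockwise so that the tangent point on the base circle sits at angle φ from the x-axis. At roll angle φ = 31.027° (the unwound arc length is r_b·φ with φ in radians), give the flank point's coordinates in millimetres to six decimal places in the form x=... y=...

pitch radius r_p = m·N/2 = 1.236·65/2 = 40.170000
base radius r_b = r_p·cos α = 40.170000·cos 19.520° = 37.861226
roll angle φ = 31.027° = 0.54152331 rad
x = r_b·(cos φ + φ·sin φ) = 37.861226·(0.85692450 + 0.54152331·0.51544195) = 43.012182
y = r_b·(sin φ − φ·cos φ) = 37.861226·(0.51544195 − 0.54152331·0.85692450) = 1.945967

x=43.012182 y=1.945967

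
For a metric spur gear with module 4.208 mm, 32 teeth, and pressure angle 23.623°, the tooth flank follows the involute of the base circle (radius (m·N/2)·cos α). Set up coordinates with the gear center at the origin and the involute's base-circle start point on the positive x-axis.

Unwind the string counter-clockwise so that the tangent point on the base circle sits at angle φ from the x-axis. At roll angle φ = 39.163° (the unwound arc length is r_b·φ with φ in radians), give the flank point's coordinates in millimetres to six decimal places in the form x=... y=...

pitch radius r_p = m·N/2 = 4.208·32/2 = 67.328000
base radius r_b = r_p·cos α = 67.328000·cos 23.623° = 61.686045
roll angle φ = 39.163° = 0.68352329 rad
x = r_b·(cos φ + φ·sin φ) = 61.686045·(0.77535247 + 0.68352329·0.63152873) = 74.456109
y = r_b·(sin φ − φ·cos φ) = 61.686045·(0.63152873 − 0.68352329·0.77535247) = 6.264665

x=74.456109 y=6.264665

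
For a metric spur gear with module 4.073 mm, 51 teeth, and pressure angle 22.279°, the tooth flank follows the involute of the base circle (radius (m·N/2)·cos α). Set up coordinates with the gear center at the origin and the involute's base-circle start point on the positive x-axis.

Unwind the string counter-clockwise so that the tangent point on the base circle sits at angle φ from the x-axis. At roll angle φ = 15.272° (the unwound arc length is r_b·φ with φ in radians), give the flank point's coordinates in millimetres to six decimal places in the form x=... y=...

x=99.461809 y=0.602379

pitch radius r_p = m·N/2 = 4.073·51/2 = 103.861500
base radius r_b = r_p·cos α = 103.861500·cos 22.279° = 96.108108
roll angle φ = 15.272° = 0.26654668 rad
x = r_b·(cos φ + φ·sin φ) = 96.108108·(0.96468626 + 0.26654668·0.26340165) = 99.461809
y = r_b·(sin φ − φ·cos φ) = 96.108108·(0.26340165 − 0.26654668·0.96468626) = 0.602379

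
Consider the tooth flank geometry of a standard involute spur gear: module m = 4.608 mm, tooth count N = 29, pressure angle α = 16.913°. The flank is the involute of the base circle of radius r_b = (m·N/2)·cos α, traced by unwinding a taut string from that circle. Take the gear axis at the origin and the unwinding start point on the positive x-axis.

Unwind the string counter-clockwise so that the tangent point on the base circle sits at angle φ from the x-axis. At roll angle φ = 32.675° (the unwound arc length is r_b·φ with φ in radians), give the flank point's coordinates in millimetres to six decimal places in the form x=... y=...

pitch radius r_p = m·N/2 = 4.608·29/2 = 66.816000
base radius r_b = r_p·cos α = 66.816000·cos 16.913° = 63.926048
roll angle φ = 32.675° = 0.57028633 rad
x = r_b·(cos φ + φ·sin φ) = 63.926048·(0.84174643 + 0.57028633·0.53987309) = 73.491217
y = r_b·(sin φ − φ·cos φ) = 63.926048·(0.53987309 − 0.57028633·0.84174643) = 3.825118

x=73.491217 y=3.825118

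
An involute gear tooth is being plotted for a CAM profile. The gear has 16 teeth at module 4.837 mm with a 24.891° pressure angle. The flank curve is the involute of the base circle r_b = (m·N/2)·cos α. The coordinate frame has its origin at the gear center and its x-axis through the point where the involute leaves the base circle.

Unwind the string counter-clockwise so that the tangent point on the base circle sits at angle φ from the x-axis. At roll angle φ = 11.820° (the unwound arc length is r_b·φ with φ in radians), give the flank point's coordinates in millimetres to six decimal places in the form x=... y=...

x=35.840546 y=0.102292

pitch radius r_p = m·N/2 = 4.837·16/2 = 38.696000
base radius r_b = r_p·cos α = 38.696000·cos 24.891° = 35.101534
roll angle φ = 11.820° = 0.20629792 rad
x = r_b·(cos φ + φ·sin φ) = 35.101534·(0.97879595 + 0.20629792·0.20483773) = 35.840546
y = r_b·(sin φ − φ·cos φ) = 35.101534·(0.20483773 − 0.20629792·0.97879595) = 0.102292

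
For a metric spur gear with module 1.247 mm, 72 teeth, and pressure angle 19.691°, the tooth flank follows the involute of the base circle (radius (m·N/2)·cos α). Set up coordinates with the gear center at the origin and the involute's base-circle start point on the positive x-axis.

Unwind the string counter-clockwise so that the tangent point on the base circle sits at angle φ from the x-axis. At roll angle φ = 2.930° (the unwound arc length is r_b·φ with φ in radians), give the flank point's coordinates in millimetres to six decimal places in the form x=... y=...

x=42.322102 y=0.001884

pitch radius r_p = m·N/2 = 1.247·72/2 = 44.892000
base radius r_b = r_p·cos α = 44.892000·cos 19.691° = 42.266872
roll angle φ = 2.930° = 0.05113815 rad
x = r_b·(cos φ + φ·sin φ) = 42.266872·(0.99869273 + 0.05113815·0.05111586) = 42.322102
y = r_b·(sin φ − φ·cos φ) = 42.266872·(0.05111586 − 0.05113815·0.99869273) = 0.001884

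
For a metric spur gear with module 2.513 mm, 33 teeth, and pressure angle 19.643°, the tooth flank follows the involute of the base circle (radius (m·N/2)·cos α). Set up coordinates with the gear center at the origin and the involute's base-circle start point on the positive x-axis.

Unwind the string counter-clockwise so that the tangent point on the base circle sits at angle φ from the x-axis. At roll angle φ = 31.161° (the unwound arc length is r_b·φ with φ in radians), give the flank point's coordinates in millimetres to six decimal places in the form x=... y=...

x=44.406825 y=2.032741

pitch radius r_p = m·N/2 = 2.513·33/2 = 41.464500
base radius r_b = r_p·cos α = 41.464500·cos 19.643° = 39.051491
roll angle φ = 31.161° = 0.54386205 rad
x = r_b·(cos φ + φ·sin φ) = 39.051491·(0.85571667 + 0.54386205·0.51744466) = 44.406825
y = r_b·(sin φ − φ·cos φ) = 39.051491·(0.51744466 − 0.54386205·0.85571667) = 2.032741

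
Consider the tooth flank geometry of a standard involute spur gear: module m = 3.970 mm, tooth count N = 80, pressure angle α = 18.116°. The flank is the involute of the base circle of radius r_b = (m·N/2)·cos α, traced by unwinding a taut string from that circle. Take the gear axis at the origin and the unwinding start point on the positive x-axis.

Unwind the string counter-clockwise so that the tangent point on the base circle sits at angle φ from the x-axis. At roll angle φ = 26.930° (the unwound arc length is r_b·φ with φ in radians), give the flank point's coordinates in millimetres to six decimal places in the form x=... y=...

pitch radius r_p = m·N/2 = 3.970·80/2 = 158.800000
base radius r_b = r_p·cos α = 158.800000·cos 18.116° = 150.928115
roll angle φ = 26.930° = 0.47001717 rad
x = r_b·(cos φ + φ·sin φ) = 150.928115·(0.89156051 + 0.47001717·0.45290159) = 166.689846
y = r_b·(sin φ − φ·cos φ) = 150.928115·(0.45290159 − 0.47001717·0.89156051) = 5.109346

x=166.689846 y=5.109346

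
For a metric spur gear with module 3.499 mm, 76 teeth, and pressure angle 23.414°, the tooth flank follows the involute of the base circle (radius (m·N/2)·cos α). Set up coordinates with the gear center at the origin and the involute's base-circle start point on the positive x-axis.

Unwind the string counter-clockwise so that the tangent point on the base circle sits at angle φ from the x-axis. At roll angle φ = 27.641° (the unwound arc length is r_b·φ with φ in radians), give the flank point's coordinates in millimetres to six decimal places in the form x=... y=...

x=135.396518 y=4.461068

pitch radius r_p = m·N/2 = 3.499·76/2 = 132.962000
base radius r_b = r_p·cos α = 132.962000·cos 23.414° = 122.013584
roll angle φ = 27.641° = 0.48242646 rad
x = r_b·(cos φ + φ·sin φ) = 122.013584·(0.88587182 + 0.48242646·0.46393007) = 135.396518
y = r_b·(sin φ − φ·cos φ) = 122.013584·(0.46393007 − 0.48242646·0.88587182) = 4.461068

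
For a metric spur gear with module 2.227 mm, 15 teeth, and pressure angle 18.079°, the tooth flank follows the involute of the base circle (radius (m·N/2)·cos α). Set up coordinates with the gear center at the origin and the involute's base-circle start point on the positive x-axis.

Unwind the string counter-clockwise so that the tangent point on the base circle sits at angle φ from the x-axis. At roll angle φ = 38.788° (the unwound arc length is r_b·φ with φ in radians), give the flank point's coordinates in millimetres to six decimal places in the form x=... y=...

pitch radius r_p = m·N/2 = 2.227·15/2 = 16.702500
base radius r_b = r_p·cos α = 16.702500·cos 18.079° = 15.877890
roll angle φ = 38.788° = 0.67697831 rad
x = r_b·(cos φ + φ·sin φ) = 15.877890·(0.77946918 + 0.67697831·0.62644057) = 19.109927
y = r_b·(sin φ − φ·cos φ) = 15.877890·(0.62644057 − 0.67697831·0.77946918) = 1.568050

x=19.109927 y=1.568050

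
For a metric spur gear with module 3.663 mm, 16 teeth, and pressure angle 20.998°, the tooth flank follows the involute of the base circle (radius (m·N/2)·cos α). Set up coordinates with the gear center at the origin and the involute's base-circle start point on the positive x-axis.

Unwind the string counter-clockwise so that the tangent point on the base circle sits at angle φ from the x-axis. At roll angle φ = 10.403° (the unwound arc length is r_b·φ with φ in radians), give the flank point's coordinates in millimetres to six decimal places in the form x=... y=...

pitch radius r_p = m·N/2 = 3.663·16/2 = 29.304000
base radius r_b = r_p·cos α = 29.304000·cos 20.998° = 27.358007
roll angle φ = 10.403° = 0.18156660 rad
x = r_b·(cos φ + φ·sin φ) = 27.358007·(0.98356202 + 0.18156660·0.18057064) = 27.805246
y = r_b·(sin φ − φ·cos φ) = 27.358007·(0.18057064 − 0.18156660·0.98356202) = 0.054405

x=27.805246 y=0.054405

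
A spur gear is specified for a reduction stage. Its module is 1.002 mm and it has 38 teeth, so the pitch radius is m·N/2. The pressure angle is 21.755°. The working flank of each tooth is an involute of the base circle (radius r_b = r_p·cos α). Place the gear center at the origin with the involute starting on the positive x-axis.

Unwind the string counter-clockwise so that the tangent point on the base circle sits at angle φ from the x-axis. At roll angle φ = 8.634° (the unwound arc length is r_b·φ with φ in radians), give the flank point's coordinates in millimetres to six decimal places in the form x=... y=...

x=17.881684 y=0.020123

pitch radius r_p = m·N/2 = 1.002·38/2 = 19.038000
base radius r_b = r_p·cos α = 19.038000·cos 21.755° = 17.682061
roll angle φ = 8.634° = 0.15069173 rad
x = r_b·(cos φ + φ·sin φ) = 17.682061·(0.98866747 + 0.15069173·0.15012206) = 17.881684
y = r_b·(sin φ − φ·cos φ) = 17.682061·(0.15012206 − 0.15069173·0.98866747) = 0.020123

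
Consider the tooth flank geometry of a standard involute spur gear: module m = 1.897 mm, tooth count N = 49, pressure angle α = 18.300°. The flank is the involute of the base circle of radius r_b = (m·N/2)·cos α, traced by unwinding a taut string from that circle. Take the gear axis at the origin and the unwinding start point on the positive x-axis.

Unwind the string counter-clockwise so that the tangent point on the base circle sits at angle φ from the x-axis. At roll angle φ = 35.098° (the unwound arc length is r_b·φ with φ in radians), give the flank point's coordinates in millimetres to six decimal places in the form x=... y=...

pitch radius r_p = m·N/2 = 1.897·49/2 = 46.476500
base radius r_b = r_p·cos α = 46.476500·cos 18.300° = 44.125973
roll angle φ = 35.098° = 0.61257566 rad
x = r_b·(cos φ + φ·sin φ) = 44.125973·(0.81816979 + 0.61257566·0.57497669) = 51.644444
y = r_b·(sin φ − φ·cos φ) = 44.125973·(0.57497669 − 0.61257566·0.81816979) = 3.255870

x=51.644444 y=3.255870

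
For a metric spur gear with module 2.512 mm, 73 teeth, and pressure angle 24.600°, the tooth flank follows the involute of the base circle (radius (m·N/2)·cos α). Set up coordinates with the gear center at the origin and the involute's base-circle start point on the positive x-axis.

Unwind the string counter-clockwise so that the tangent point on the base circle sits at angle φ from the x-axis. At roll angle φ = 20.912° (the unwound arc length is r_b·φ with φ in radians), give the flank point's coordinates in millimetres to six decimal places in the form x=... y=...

x=88.735192 y=1.333185

pitch radius r_p = m·N/2 = 2.512·73/2 = 91.688000
base radius r_b = r_p·cos α = 91.688000·cos 24.600° = 83.366040
roll angle φ = 20.912° = 0.36498325 rad
x = r_b·(cos φ + φ·sin φ) = 83.366040·(0.93412974 + 0.36498325·0.35693365) = 88.735192
y = r_b·(sin φ − φ·cos φ) = 83.366040·(0.35693365 − 0.36498325·0.93412974) = 1.333185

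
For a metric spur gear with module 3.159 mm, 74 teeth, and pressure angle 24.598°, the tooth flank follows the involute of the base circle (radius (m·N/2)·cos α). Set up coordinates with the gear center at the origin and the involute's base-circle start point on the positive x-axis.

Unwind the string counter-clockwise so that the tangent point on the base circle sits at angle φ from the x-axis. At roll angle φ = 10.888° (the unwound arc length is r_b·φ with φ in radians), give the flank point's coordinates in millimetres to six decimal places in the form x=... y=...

pitch radius r_p = m·N/2 = 3.159·74/2 = 116.883000
base radius r_b = r_p·cos α = 116.883000·cos 24.598° = 106.275942
roll angle φ = 10.888° = 0.19003145 rad
x = r_b·(cos φ + φ·sin φ) = 106.275942·(0.98199830 + 0.19003145·0.18888978) = 108.177569
y = r_b·(sin φ − φ·cos φ) = 106.275942·(0.18888978 − 0.19003145·0.98199830) = 0.242226

x=108.177569 y=0.242226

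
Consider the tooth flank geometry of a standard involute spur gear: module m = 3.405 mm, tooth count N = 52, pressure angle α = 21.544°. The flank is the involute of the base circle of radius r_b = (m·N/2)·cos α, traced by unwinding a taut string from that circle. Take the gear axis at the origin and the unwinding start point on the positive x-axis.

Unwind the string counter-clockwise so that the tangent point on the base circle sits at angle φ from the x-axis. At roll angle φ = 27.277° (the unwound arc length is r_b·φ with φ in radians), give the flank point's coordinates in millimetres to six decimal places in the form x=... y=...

pitch radius r_p = m·N/2 = 3.405·52/2 = 88.530000
base radius r_b = r_p·cos α = 88.530000·cos 21.544° = 82.344926
roll angle φ = 27.277° = 0.47607346 rad
x = r_b·(cos φ + φ·sin φ) = 82.344926·(0.88880127 + 0.47607346·0.45829280) = 91.154377
y = r_b·(sin φ − φ·cos φ) = 82.344926·(0.45829280 − 0.47607346·0.88880127) = 2.895092

x=91.154377 y=2.895092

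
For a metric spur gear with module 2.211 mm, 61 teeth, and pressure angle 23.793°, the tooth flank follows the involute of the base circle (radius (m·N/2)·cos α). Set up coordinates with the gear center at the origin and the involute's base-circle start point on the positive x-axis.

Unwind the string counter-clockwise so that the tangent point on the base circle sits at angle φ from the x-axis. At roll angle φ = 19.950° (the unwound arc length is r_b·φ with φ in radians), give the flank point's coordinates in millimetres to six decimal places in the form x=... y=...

pitch radius r_p = m·N/2 = 2.211·61/2 = 67.435500
base radius r_b = r_p·cos α = 67.435500·cos 23.793° = 61.704087
roll angle φ = 19.950° = 0.34819319 rad
x = r_b·(cos φ + φ·sin φ) = 61.704087·(0.93999073 + 0.34819319·0.34119998) = 65.331932
y = r_b·(sin φ − φ·cos φ) = 61.704087·(0.34119998 − 0.34819319·0.93999073) = 0.857786

x=65.331932 y=0.857786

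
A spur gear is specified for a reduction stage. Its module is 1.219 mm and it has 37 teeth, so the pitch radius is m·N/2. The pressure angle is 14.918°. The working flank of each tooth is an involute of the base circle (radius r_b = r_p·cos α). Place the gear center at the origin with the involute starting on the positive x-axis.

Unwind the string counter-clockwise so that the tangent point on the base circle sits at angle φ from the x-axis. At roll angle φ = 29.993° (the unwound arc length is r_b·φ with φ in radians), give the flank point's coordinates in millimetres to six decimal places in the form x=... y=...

pitch radius r_p = m·N/2 = 1.219·37/2 = 22.551500
base radius r_b = r_p·cos α = 22.551500·cos 14.918° = 21.791407
roll angle φ = 29.993° = 0.52347660 rad
x = r_b·(cos φ + φ·sin φ) = 21.791407·(0.86608648 + 0.52347660·0.49989419) = 24.575682
y = r_b·(sin φ − φ·cos φ) = 21.791407·(0.49989419 − 0.52347660·0.86608648) = 1.013697

x=24.575682 y=1.013697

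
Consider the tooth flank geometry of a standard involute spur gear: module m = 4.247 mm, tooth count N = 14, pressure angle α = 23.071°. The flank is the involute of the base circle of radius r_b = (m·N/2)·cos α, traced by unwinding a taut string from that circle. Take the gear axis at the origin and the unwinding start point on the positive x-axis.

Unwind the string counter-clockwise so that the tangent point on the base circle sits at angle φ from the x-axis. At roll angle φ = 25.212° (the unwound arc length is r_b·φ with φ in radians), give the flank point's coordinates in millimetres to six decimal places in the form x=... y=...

pitch radius r_p = m·N/2 = 4.247·14/2 = 29.729000
base radius r_b = r_p·cos α = 29.729000·cos 23.071° = 27.351273
roll angle φ = 25.212° = 0.44003241 rad
x = r_b·(cos φ + φ·sin φ) = 27.351273·(0.90473786 + 0.44003241·0.42596879) = 29.872457
y = r_b·(sin φ − φ·cos φ) = 27.351273·(0.42596879 − 0.44003241·0.90473786) = 0.761864

x=29.872457 y=0.761864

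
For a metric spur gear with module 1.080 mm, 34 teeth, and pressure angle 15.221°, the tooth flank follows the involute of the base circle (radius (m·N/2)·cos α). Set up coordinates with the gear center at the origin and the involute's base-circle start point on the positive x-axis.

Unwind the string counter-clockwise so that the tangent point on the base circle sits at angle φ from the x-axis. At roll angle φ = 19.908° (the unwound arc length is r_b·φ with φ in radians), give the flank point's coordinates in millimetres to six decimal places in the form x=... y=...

pitch radius r_p = m·N/2 = 1.080·34/2 = 18.360000
base radius r_b = r_p·cos α = 18.360000·cos 15.221° = 17.715937
roll angle φ = 19.908° = 0.34746015 rad
x = r_b·(cos φ + φ·sin φ) = 17.715937·(0.94024059 + 0.34746015·0.34051084) = 18.753286
y = r_b·(sin φ − φ·cos φ) = 17.715937·(0.34051084 − 0.34746015·0.94024059) = 0.244740

x=18.753286 y=0.244740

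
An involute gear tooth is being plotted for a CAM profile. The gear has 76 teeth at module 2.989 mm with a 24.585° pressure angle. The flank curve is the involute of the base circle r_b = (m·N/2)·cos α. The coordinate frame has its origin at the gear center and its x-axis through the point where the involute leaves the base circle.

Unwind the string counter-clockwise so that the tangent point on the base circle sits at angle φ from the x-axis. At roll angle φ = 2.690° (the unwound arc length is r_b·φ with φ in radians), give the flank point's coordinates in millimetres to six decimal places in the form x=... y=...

pitch radius r_p = m·N/2 = 2.989·76/2 = 113.582000
base radius r_b = r_p·cos α = 113.582000·cos 24.585° = 103.285231
roll angle φ = 2.690° = 0.04694936 rad
x = r_b·(cos φ + φ·sin φ) = 103.285231·(0.99889808 + 0.04694936·0.04693211) = 103.399001
y = r_b·(sin φ − φ·cos φ) = 103.285231·(0.04693211 − 0.04694936·0.99889808) = 0.003562

x=103.399001 y=0.003562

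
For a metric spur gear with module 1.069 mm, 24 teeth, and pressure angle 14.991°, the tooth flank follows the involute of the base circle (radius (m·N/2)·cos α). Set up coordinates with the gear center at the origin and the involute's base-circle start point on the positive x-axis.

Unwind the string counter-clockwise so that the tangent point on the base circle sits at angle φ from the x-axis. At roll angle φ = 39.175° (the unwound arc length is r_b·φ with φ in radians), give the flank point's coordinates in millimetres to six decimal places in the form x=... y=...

x=14.958028 y=1.259559

pitch radius r_p = m·N/2 = 1.069·24/2 = 12.828000
base radius r_b = r_p·cos α = 12.828000·cos 14.991° = 12.391418
roll angle φ = 39.175° = 0.68373273 rad
x = r_b·(cos φ + φ·sin φ) = 12.391418·(0.77522019 + 0.68373273·0.63169111) = 14.958028
y = r_b·(sin φ − φ·cos φ) = 12.391418·(0.63169111 − 0.68373273·0.77522019) = 1.259559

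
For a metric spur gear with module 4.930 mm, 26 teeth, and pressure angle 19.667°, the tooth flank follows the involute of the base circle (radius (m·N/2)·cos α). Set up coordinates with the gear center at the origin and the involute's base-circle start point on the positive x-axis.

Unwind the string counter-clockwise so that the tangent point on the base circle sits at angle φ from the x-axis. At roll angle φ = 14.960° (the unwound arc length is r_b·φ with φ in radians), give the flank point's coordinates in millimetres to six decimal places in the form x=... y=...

pitch radius r_p = m·N/2 = 4.930·26/2 = 64.090000
base radius r_b = r_p·cos α = 64.090000·cos 19.667° = 60.351280
roll angle φ = 14.960° = 0.26110126 rad
x = r_b·(cos φ + φ·sin φ) = 60.351280·(0.96610628 + 0.26110126·0.25814464) = 62.373541
y = r_b·(sin φ − φ·cos φ) = 60.351280·(0.25814464 − 0.26110126·0.96610628) = 0.355655

x=62.373541 y=0.355655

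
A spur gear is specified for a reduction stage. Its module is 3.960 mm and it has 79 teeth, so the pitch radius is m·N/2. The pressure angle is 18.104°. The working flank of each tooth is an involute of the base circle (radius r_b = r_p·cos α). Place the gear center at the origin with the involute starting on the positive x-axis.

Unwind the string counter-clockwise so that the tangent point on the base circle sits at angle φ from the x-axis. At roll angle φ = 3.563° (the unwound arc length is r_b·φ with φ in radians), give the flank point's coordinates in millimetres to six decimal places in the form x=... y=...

pitch radius r_p = m·N/2 = 3.960·79/2 = 156.420000
base radius r_b = r_p·cos α = 156.420000·cos 18.104° = 148.676278
roll angle φ = 3.563° = 0.06218608 rad
x = r_b·(cos φ + φ·sin φ) = 148.676278·(0.99806707 + 0.06218608·0.06214601) = 148.963474
y = r_b·(sin φ − φ·cos φ) = 148.676278·(0.06214601 − 0.06218608·0.99806707) = 0.011913

x=148.963474 y=0.011913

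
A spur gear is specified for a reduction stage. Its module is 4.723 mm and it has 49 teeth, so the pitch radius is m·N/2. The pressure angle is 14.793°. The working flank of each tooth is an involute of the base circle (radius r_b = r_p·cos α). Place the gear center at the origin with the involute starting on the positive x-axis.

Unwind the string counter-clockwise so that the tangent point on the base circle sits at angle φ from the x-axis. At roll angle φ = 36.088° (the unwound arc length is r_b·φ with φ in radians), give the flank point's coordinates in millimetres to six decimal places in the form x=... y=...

pitch radius r_p = m·N/2 = 4.723·49/2 = 115.713500
base radius r_b = r_p·cos α = 115.713500·cos 14.793° = 111.878129
roll angle φ = 36.088° = 0.62985442 rad
x = r_b·(cos φ + φ·sin φ) = 111.878129·(0.80811327 + 0.62985442·0.58902712) = 131.917135
y = r_b·(sin φ − φ·cos φ) = 111.878129·(0.58902712 − 0.62985442·0.80811327) = 8.953988

x=131.917135 y=8.953988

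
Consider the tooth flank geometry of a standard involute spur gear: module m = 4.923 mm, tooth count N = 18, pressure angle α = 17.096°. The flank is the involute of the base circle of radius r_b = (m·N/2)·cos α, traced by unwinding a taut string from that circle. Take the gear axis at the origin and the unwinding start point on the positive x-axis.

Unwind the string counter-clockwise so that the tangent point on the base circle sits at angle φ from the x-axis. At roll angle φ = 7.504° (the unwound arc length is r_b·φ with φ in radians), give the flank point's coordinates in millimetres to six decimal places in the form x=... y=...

pitch radius r_p = m·N/2 = 4.923·18/2 = 44.307000
base radius r_b = r_p·cos α = 44.307000·cos 17.096° = 42.349231
roll angle φ = 7.504° = 0.13096951 rad
x = r_b·(cos φ + φ·sin φ) = 42.349231·(0.99143575 + 0.13096951·0.13059541) = 42.710883
y = r_b·(sin φ − φ·cos φ) = 42.349231·(0.13059541 − 0.13096951·0.99143575) = 0.031658

x=42.710883 y=0.031658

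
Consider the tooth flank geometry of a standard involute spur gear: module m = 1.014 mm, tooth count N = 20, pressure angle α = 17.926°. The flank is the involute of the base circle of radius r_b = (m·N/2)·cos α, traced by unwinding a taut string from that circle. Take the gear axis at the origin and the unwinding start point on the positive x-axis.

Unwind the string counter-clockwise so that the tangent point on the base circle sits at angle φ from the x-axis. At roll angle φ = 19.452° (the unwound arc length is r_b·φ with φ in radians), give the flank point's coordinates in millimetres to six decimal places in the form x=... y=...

x=10.187839 y=0.124399

pitch radius r_p = m·N/2 = 1.014·20/2 = 10.140000
base radius r_b = r_p·cos α = 10.140000·cos 17.926° = 9.647752
roll angle φ = 19.452° = 0.33950145 rad
x = r_b·(cos φ + φ·sin φ) = 9.647752·(0.94292081 + 0.33950145·0.33301704) = 10.187839
y = r_b·(sin φ − φ·cos φ) = 9.647752·(0.33301704 − 0.33950145·0.94292081) = 0.124399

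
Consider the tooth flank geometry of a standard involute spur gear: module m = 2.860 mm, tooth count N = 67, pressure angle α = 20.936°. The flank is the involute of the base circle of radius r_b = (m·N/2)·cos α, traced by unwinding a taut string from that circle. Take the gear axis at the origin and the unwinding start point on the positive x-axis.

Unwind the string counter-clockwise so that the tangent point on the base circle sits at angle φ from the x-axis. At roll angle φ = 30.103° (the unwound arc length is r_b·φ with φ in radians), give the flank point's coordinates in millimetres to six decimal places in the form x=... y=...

x=100.996025 y=4.207777

pitch radius r_p = m·N/2 = 2.860·67/2 = 95.810000
base radius r_b = r_p·cos α = 95.810000·cos 20.936° = 89.484638
roll angle φ = 30.103° = 0.52539646 rad
x = r_b·(cos φ + φ·sin φ) = 89.484638·(0.86512516 + 0.52539646·0.50155604) = 100.996025
y = r_b·(sin φ − φ·cos φ) = 89.484638·(0.50155604 − 0.52539646·0.86512516) = 4.207777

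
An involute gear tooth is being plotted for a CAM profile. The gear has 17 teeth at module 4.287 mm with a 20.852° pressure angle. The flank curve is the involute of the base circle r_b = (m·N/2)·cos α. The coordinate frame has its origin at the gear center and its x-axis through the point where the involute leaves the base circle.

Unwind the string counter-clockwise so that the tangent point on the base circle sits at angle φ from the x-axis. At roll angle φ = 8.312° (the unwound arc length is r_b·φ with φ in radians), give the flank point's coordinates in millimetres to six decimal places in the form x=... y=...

pitch radius r_p = m·N/2 = 4.287·17/2 = 36.439500
base radius r_b = r_p·cos α = 36.439500·cos 20.852° = 34.052822
roll angle φ = 8.312° = 0.14507177 rad
x = r_b·(cos φ + φ·sin φ) = 34.052822·(0.98949553 + 0.14507177·0.14456344) = 34.409274
y = r_b·(sin φ − φ·cos φ) = 34.052822·(0.14456344 − 0.14507177·0.98949553) = 0.034583

x=34.409274 y=0.034583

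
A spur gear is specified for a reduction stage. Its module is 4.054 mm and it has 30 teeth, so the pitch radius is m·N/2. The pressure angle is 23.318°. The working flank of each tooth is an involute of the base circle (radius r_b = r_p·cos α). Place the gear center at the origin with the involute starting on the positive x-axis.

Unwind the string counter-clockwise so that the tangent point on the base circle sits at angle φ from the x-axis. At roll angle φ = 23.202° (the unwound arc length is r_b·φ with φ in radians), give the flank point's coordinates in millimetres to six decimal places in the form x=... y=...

x=60.235893 y=1.215958

pitch radius r_p = m·N/2 = 4.054·30/2 = 60.810000
base radius r_b = r_p·cos α = 60.810000·cos 23.318° = 55.843165
roll angle φ = 23.202° = 0.40495129 rad
x = r_b·(cos φ + φ·sin φ) = 55.843165·(0.91912159 + 0.40495129·0.39397399) = 60.235893
y = r_b·(sin φ − φ·cos φ) = 55.843165·(0.39397399 − 0.40495129·0.91912159) = 1.215958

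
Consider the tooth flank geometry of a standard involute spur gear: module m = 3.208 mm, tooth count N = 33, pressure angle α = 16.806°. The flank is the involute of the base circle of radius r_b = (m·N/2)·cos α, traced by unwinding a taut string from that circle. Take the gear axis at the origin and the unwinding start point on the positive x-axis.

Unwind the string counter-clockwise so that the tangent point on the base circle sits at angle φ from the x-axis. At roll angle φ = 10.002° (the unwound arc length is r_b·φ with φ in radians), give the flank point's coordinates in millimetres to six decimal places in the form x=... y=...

pitch radius r_p = m·N/2 = 3.208·33/2 = 52.932000
base radius r_b = r_p·cos α = 52.932000·cos 16.806° = 50.671233
roll angle φ = 10.002° = 0.17456783 rad
x = r_b·(cos φ + φ·sin φ) = 50.671233·(0.98480169 + 0.17456783·0.17368255) = 51.437437
y = r_b·(sin φ − φ·cos φ) = 50.671233·(0.17368255 − 0.17456783·0.98480169) = 0.089580

x=51.437437 y=0.089580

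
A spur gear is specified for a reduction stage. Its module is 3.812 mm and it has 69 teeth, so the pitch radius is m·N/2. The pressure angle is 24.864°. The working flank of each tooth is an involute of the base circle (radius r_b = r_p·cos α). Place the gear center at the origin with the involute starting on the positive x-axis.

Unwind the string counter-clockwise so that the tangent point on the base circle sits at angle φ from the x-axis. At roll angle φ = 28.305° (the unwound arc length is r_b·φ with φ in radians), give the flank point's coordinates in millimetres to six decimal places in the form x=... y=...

pitch radius r_p = m·N/2 = 3.812·69/2 = 131.514000
base radius r_b = r_p·cos α = 131.514000·cos 24.864° = 119.323754
roll angle φ = 28.305° = 0.49401544 rad
x = r_b·(cos φ + φ·sin φ) = 119.323754·(0.88043598 + 0.49401544·0.47416504) = 133.007902
y = r_b·(sin φ − φ·cos φ) = 119.323754·(0.47416504 − 0.49401544·0.88043598) = 4.679409

x=133.007902 y=4.679409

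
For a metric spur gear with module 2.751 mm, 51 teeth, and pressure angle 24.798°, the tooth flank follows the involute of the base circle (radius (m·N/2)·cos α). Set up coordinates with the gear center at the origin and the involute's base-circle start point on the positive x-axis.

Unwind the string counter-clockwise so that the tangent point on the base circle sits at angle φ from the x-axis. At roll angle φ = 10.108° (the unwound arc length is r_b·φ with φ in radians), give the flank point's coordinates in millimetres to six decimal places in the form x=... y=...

pitch radius r_p = m·N/2 = 2.751·51/2 = 70.150500
base radius r_b = r_p·cos α = 70.150500·cos 24.798° = 63.682071
roll angle φ = 10.108° = 0.17641788 rad
x = r_b·(cos φ + φ·sin φ) = 63.682071·(0.98447868 + 0.17641788·0.17550419) = 64.665371
y = r_b·(sin φ − φ·cos φ) = 63.682071·(0.17550419 − 0.17641788·0.98447868) = 0.116191

x=64.665371 y=0.116191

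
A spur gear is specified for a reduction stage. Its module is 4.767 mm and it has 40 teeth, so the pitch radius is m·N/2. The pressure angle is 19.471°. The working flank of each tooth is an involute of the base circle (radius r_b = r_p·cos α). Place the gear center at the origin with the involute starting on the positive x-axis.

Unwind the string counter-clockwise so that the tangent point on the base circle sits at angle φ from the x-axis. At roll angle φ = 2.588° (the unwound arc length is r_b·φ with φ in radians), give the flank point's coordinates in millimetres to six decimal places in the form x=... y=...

pitch radius r_p = m·N/2 = 4.767·40/2 = 95.340000
base radius r_b = r_p·cos α = 95.340000·cos 19.471° = 89.887536
roll angle φ = 2.588° = 0.04516912 rad
x = r_b·(cos φ + φ·sin φ) = 89.887536·(0.99898005 + 0.04516912·0.04515376) = 89.979186
y = r_b·(sin φ − φ·cos φ) = 89.887536·(0.04515376 − 0.04516912·0.99898005) = 0.002761

x=89.979186 y=0.002761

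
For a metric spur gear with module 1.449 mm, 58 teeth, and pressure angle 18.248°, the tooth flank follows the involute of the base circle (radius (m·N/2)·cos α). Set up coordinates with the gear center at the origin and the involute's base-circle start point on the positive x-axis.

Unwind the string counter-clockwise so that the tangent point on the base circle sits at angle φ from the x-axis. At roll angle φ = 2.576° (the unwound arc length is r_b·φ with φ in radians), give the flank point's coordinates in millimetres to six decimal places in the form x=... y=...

pitch radius r_p = m·N/2 = 1.449·58/2 = 42.021000
base radius r_b = r_p·cos α = 42.021000·cos 18.248° = 39.907766
roll angle φ = 2.576° = 0.04495968 rad
x = r_b·(cos φ + φ·sin φ) = 39.907766·(0.99898948 + 0.04495968·0.04494454) = 39.948080
y = r_b·(sin φ − φ·cos φ) = 39.907766·(0.04494454 − 0.04495968·0.99898948) = 0.001209

x=39.948080 y=0.001209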